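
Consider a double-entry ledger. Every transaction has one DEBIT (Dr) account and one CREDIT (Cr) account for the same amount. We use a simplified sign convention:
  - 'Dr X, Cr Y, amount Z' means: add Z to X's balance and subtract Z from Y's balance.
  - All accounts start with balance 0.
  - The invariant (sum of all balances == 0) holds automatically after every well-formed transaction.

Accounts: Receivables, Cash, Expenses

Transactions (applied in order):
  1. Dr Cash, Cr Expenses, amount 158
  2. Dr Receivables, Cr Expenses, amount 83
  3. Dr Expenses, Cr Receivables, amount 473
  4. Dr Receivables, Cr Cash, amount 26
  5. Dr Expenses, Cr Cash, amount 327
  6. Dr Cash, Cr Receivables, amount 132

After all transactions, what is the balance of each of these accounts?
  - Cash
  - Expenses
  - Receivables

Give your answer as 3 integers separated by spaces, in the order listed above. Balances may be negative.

After txn 1 (Dr Cash, Cr Expenses, amount 158): Cash=158 Expenses=-158
After txn 2 (Dr Receivables, Cr Expenses, amount 83): Cash=158 Expenses=-241 Receivables=83
After txn 3 (Dr Expenses, Cr Receivables, amount 473): Cash=158 Expenses=232 Receivables=-390
After txn 4 (Dr Receivables, Cr Cash, amount 26): Cash=132 Expenses=232 Receivables=-364
After txn 5 (Dr Expenses, Cr Cash, amount 327): Cash=-195 Expenses=559 Receivables=-364
After txn 6 (Dr Cash, Cr Receivables, amount 132): Cash=-63 Expenses=559 Receivables=-496

Answer: -63 559 -496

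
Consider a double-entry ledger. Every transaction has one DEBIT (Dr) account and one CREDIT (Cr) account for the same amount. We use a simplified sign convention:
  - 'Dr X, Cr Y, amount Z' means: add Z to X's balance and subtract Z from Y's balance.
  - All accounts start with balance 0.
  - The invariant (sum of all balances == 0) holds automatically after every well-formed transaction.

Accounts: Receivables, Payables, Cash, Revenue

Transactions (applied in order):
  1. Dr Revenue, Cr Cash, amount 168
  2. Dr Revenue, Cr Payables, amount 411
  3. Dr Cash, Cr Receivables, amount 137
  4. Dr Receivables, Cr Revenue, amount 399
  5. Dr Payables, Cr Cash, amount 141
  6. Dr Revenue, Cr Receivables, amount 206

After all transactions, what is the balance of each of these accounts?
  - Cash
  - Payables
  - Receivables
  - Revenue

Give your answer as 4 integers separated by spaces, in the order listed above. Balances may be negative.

After txn 1 (Dr Revenue, Cr Cash, amount 168): Cash=-168 Revenue=168
After txn 2 (Dr Revenue, Cr Payables, amount 411): Cash=-168 Payables=-411 Revenue=579
After txn 3 (Dr Cash, Cr Receivables, amount 137): Cash=-31 Payables=-411 Receivables=-137 Revenue=579
After txn 4 (Dr Receivables, Cr Revenue, amount 399): Cash=-31 Payables=-411 Receivables=262 Revenue=180
After txn 5 (Dr Payables, Cr Cash, amount 141): Cash=-172 Payables=-270 Receivables=262 Revenue=180
After txn 6 (Dr Revenue, Cr Receivables, amount 206): Cash=-172 Payables=-270 Receivables=56 Revenue=386

Answer: -172 -270 56 386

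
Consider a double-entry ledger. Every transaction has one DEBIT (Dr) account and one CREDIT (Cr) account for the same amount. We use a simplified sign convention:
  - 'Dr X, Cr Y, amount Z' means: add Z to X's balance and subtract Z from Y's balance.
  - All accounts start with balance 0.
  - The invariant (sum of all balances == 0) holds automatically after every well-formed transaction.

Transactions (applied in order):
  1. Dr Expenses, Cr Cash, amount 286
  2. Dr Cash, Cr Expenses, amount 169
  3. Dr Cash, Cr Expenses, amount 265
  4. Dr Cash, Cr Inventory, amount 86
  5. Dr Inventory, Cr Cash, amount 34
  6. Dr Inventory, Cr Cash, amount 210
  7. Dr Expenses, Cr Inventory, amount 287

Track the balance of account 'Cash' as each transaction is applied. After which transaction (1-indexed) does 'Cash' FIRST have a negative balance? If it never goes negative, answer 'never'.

After txn 1: Cash=-286

Answer: 1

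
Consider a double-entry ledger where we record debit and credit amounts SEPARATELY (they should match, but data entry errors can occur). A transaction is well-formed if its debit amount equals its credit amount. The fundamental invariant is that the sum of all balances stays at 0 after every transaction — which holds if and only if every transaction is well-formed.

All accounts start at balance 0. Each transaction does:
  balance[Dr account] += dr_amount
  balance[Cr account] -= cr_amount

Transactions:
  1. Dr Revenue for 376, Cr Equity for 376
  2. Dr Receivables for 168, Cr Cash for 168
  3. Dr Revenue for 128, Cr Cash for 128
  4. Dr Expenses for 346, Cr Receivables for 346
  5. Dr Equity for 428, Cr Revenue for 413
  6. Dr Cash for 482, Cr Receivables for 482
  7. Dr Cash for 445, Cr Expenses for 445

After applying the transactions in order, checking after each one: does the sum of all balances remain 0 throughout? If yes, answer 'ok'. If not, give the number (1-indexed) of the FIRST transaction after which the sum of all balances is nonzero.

After txn 1: dr=376 cr=376 sum_balances=0
After txn 2: dr=168 cr=168 sum_balances=0
After txn 3: dr=128 cr=128 sum_balances=0
After txn 4: dr=346 cr=346 sum_balances=0
After txn 5: dr=428 cr=413 sum_balances=15
After txn 6: dr=482 cr=482 sum_balances=15
After txn 7: dr=445 cr=445 sum_balances=15

Answer: 5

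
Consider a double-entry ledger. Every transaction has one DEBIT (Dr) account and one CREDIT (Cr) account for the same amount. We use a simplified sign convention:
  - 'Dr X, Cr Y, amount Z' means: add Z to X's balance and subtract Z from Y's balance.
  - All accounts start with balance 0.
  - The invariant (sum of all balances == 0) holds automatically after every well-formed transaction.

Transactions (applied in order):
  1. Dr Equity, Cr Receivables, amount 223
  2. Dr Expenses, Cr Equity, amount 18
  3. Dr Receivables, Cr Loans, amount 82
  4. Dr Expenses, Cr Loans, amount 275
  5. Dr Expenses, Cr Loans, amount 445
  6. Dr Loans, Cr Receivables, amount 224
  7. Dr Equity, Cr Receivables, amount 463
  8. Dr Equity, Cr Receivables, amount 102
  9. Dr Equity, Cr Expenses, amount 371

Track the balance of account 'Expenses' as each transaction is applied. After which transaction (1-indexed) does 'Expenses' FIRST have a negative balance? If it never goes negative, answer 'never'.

After txn 1: Expenses=0
After txn 2: Expenses=18
After txn 3: Expenses=18
After txn 4: Expenses=293
After txn 5: Expenses=738
After txn 6: Expenses=738
After txn 7: Expenses=738
After txn 8: Expenses=738
After txn 9: Expenses=367

Answer: never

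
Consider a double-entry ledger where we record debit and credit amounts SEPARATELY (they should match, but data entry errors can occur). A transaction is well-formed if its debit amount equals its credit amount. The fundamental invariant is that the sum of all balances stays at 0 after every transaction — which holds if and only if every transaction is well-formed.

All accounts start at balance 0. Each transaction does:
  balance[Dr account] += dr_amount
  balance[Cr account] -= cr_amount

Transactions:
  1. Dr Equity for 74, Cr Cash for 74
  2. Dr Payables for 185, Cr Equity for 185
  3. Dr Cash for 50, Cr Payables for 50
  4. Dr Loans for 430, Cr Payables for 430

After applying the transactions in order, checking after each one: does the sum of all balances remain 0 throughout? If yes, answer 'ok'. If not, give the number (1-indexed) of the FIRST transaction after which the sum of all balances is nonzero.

After txn 1: dr=74 cr=74 sum_balances=0
After txn 2: dr=185 cr=185 sum_balances=0
After txn 3: dr=50 cr=50 sum_balances=0
After txn 4: dr=430 cr=430 sum_balances=0

Answer: ok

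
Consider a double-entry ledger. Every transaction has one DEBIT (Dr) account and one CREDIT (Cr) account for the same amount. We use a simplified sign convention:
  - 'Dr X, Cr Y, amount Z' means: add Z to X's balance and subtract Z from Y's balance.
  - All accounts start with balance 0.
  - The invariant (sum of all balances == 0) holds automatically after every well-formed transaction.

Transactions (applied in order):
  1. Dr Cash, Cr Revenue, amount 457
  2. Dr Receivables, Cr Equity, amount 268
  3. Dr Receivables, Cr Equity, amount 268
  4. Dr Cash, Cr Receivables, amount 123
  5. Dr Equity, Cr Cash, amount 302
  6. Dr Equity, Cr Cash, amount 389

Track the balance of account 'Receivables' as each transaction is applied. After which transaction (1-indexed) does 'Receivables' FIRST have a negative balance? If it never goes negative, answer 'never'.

After txn 1: Receivables=0
After txn 2: Receivables=268
After txn 3: Receivables=536
After txn 4: Receivables=413
After txn 5: Receivables=413
After txn 6: Receivables=413

Answer: never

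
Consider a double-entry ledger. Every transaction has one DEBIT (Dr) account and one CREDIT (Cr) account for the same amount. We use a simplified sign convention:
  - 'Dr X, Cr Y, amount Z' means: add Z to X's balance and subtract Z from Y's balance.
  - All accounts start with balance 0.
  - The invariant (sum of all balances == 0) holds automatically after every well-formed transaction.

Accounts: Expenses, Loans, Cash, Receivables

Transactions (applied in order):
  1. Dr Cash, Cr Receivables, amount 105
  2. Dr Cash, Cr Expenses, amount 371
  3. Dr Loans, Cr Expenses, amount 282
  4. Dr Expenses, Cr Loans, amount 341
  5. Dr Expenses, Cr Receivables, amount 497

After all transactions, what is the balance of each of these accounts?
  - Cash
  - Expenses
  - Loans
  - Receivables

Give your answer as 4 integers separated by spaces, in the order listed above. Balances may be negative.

Answer: 476 185 -59 -602

Derivation:
After txn 1 (Dr Cash, Cr Receivables, amount 105): Cash=105 Receivables=-105
After txn 2 (Dr Cash, Cr Expenses, amount 371): Cash=476 Expenses=-371 Receivables=-105
After txn 3 (Dr Loans, Cr Expenses, amount 282): Cash=476 Expenses=-653 Loans=282 Receivables=-105
After txn 4 (Dr Expenses, Cr Loans, amount 341): Cash=476 Expenses=-312 Loans=-59 Receivables=-105
After txn 5 (Dr Expenses, Cr Receivables, amount 497): Cash=476 Expenses=185 Loans=-59 Receivables=-602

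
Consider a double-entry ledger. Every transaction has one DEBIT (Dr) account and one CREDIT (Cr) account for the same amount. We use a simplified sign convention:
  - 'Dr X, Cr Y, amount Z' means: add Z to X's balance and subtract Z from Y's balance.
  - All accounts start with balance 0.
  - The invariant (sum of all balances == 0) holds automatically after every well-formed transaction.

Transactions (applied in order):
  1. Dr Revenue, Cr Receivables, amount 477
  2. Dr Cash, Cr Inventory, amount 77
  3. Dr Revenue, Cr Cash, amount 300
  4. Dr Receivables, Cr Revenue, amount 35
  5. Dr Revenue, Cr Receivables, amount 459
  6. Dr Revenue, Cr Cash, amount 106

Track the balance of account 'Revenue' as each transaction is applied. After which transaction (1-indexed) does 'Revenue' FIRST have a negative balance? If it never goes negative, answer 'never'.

Answer: never

Derivation:
After txn 1: Revenue=477
After txn 2: Revenue=477
After txn 3: Revenue=777
After txn 4: Revenue=742
After txn 5: Revenue=1201
After txn 6: Revenue=1307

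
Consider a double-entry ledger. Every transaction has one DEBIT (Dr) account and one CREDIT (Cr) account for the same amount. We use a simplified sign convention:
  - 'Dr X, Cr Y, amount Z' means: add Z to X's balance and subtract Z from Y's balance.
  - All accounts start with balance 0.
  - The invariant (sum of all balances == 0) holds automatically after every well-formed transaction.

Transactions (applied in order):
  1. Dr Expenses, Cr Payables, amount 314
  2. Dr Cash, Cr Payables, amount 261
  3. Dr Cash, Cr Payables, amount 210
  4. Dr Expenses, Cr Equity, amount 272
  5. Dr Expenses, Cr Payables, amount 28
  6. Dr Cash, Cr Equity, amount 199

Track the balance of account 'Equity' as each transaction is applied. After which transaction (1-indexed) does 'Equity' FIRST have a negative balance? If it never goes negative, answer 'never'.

After txn 1: Equity=0
After txn 2: Equity=0
After txn 3: Equity=0
After txn 4: Equity=-272

Answer: 4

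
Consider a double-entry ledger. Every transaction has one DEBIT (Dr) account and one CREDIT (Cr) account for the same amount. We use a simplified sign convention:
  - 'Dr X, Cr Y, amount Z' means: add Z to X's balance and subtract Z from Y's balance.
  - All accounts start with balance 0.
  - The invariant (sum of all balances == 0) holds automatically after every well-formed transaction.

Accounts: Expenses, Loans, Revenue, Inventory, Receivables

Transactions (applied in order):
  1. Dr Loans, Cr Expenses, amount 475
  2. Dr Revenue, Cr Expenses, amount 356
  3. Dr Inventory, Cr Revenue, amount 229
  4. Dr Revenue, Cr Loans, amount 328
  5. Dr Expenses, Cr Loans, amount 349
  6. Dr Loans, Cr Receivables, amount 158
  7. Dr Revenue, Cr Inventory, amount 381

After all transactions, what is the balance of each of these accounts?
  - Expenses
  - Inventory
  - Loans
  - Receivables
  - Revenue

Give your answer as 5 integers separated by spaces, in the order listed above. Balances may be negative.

Answer: -482 -152 -44 -158 836

Derivation:
After txn 1 (Dr Loans, Cr Expenses, amount 475): Expenses=-475 Loans=475
After txn 2 (Dr Revenue, Cr Expenses, amount 356): Expenses=-831 Loans=475 Revenue=356
After txn 3 (Dr Inventory, Cr Revenue, amount 229): Expenses=-831 Inventory=229 Loans=475 Revenue=127
After txn 4 (Dr Revenue, Cr Loans, amount 328): Expenses=-831 Inventory=229 Loans=147 Revenue=455
After txn 5 (Dr Expenses, Cr Loans, amount 349): Expenses=-482 Inventory=229 Loans=-202 Revenue=455
After txn 6 (Dr Loans, Cr Receivables, amount 158): Expenses=-482 Inventory=229 Loans=-44 Receivables=-158 Revenue=455
After txn 7 (Dr Revenue, Cr Inventory, amount 381): Expenses=-482 Inventory=-152 Loans=-44 Receivables=-158 Revenue=836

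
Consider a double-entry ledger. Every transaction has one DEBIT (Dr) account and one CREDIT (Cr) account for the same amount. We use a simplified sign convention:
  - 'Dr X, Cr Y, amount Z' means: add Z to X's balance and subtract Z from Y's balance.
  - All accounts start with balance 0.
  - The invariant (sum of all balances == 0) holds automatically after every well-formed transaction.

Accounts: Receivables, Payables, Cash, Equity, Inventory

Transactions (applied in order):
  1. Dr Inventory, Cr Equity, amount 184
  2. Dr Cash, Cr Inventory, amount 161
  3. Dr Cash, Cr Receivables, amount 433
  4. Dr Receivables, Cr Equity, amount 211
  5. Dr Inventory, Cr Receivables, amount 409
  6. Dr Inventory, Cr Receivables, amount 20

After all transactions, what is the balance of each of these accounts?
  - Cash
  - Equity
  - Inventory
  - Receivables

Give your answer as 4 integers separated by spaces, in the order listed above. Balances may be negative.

Answer: 594 -395 452 -651

Derivation:
After txn 1 (Dr Inventory, Cr Equity, amount 184): Equity=-184 Inventory=184
After txn 2 (Dr Cash, Cr Inventory, amount 161): Cash=161 Equity=-184 Inventory=23
After txn 3 (Dr Cash, Cr Receivables, amount 433): Cash=594 Equity=-184 Inventory=23 Receivables=-433
After txn 4 (Dr Receivables, Cr Equity, amount 211): Cash=594 Equity=-395 Inventory=23 Receivables=-222
After txn 5 (Dr Inventory, Cr Receivables, amount 409): Cash=594 Equity=-395 Inventory=432 Receivables=-631
After txn 6 (Dr Inventory, Cr Receivables, amount 20): Cash=594 Equity=-395 Inventory=452 Receivables=-651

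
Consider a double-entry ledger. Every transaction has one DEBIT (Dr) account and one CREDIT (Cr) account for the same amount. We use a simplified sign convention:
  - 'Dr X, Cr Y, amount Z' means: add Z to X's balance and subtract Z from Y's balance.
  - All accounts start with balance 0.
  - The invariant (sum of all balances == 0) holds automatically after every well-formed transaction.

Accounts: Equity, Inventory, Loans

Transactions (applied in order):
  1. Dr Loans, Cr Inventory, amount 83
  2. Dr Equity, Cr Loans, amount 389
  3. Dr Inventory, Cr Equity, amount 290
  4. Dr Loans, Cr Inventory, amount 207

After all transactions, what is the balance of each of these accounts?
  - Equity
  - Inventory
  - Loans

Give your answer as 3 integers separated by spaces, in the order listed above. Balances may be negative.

Answer: 99 0 -99

Derivation:
After txn 1 (Dr Loans, Cr Inventory, amount 83): Inventory=-83 Loans=83
After txn 2 (Dr Equity, Cr Loans, amount 389): Equity=389 Inventory=-83 Loans=-306
After txn 3 (Dr Inventory, Cr Equity, amount 290): Equity=99 Inventory=207 Loans=-306
After txn 4 (Dr Loans, Cr Inventory, amount 207): Equity=99 Inventory=0 Loans=-99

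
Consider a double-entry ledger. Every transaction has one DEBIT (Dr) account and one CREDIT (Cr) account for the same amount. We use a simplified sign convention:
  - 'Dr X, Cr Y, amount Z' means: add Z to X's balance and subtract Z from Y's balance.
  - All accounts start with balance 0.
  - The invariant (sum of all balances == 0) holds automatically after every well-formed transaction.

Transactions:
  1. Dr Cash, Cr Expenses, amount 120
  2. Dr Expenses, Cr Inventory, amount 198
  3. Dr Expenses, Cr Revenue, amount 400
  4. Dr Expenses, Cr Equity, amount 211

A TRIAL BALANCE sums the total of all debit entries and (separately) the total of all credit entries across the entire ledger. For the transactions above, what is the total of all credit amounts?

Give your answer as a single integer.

Txn 1: credit+=120
Txn 2: credit+=198
Txn 3: credit+=400
Txn 4: credit+=211
Total credits = 929

Answer: 929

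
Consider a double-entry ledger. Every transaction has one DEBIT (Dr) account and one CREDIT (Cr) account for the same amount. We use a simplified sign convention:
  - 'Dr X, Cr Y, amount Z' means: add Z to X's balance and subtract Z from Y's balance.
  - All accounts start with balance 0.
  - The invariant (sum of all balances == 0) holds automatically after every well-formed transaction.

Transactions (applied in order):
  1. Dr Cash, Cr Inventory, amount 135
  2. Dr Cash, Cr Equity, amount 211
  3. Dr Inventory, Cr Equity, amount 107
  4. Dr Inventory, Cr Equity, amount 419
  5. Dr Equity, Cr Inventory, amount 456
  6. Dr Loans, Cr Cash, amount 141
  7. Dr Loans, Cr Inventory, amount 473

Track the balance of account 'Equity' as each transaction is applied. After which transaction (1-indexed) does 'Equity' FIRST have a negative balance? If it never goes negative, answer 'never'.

Answer: 2

Derivation:
After txn 1: Equity=0
After txn 2: Equity=-211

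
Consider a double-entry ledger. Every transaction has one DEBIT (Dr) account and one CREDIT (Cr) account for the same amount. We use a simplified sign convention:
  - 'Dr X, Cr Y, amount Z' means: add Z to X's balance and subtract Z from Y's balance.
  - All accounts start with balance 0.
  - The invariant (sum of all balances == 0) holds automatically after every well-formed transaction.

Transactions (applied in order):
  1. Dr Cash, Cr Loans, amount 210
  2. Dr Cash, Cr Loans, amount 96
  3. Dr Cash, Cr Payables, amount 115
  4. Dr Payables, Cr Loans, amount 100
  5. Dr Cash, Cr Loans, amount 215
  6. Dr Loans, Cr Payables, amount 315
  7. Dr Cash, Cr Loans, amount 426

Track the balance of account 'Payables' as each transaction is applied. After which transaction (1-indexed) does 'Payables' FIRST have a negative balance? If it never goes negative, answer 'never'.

Answer: 3

Derivation:
After txn 1: Payables=0
After txn 2: Payables=0
After txn 3: Payables=-115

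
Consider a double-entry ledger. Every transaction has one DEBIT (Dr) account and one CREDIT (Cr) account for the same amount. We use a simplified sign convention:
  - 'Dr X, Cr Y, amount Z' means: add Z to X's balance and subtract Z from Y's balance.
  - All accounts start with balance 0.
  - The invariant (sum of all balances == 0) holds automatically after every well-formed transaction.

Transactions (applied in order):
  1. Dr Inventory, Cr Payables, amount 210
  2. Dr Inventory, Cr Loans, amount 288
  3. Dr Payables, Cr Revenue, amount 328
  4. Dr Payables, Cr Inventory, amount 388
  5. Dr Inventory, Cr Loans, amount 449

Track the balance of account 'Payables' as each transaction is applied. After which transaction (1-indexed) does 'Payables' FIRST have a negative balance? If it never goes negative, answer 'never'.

Answer: 1

Derivation:
After txn 1: Payables=-210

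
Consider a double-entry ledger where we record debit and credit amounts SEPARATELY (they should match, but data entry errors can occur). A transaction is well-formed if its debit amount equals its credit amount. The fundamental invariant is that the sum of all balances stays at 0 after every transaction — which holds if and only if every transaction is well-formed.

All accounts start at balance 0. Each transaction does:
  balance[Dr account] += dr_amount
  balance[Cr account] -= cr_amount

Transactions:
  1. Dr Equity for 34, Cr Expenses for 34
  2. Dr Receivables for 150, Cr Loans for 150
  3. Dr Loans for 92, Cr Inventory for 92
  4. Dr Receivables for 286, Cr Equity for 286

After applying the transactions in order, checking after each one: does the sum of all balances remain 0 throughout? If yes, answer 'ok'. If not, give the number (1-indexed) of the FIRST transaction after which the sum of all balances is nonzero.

After txn 1: dr=34 cr=34 sum_balances=0
After txn 2: dr=150 cr=150 sum_balances=0
After txn 3: dr=92 cr=92 sum_balances=0
After txn 4: dr=286 cr=286 sum_balances=0

Answer: ok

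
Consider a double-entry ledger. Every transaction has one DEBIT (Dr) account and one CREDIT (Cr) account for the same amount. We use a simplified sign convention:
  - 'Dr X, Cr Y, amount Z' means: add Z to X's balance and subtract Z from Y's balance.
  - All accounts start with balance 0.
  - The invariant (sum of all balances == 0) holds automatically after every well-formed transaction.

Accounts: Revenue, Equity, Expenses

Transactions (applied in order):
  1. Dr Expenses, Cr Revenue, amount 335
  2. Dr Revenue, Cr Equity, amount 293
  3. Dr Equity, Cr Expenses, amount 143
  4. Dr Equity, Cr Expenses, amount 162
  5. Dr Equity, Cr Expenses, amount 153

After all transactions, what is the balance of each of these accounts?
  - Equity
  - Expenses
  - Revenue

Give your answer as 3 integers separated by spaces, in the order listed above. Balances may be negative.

After txn 1 (Dr Expenses, Cr Revenue, amount 335): Expenses=335 Revenue=-335
After txn 2 (Dr Revenue, Cr Equity, amount 293): Equity=-293 Expenses=335 Revenue=-42
After txn 3 (Dr Equity, Cr Expenses, amount 143): Equity=-150 Expenses=192 Revenue=-42
After txn 4 (Dr Equity, Cr Expenses, amount 162): Equity=12 Expenses=30 Revenue=-42
After txn 5 (Dr Equity, Cr Expenses, amount 153): Equity=165 Expenses=-123 Revenue=-42

Answer: 165 -123 -42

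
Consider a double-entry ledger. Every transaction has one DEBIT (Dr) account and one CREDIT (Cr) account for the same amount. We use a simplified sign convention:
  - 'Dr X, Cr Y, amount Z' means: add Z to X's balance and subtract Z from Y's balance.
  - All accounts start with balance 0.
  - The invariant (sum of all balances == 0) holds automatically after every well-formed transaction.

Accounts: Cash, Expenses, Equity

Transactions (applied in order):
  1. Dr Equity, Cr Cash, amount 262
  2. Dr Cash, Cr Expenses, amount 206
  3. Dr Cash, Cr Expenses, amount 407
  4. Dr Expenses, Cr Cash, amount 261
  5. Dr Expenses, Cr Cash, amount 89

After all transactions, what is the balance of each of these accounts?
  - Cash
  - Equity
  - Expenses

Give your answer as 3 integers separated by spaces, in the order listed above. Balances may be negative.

Answer: 1 262 -263

Derivation:
After txn 1 (Dr Equity, Cr Cash, amount 262): Cash=-262 Equity=262
After txn 2 (Dr Cash, Cr Expenses, amount 206): Cash=-56 Equity=262 Expenses=-206
After txn 3 (Dr Cash, Cr Expenses, amount 407): Cash=351 Equity=262 Expenses=-613
After txn 4 (Dr Expenses, Cr Cash, amount 261): Cash=90 Equity=262 Expenses=-352
After txn 5 (Dr Expenses, Cr Cash, amount 89): Cash=1 Equity=262 Expenses=-263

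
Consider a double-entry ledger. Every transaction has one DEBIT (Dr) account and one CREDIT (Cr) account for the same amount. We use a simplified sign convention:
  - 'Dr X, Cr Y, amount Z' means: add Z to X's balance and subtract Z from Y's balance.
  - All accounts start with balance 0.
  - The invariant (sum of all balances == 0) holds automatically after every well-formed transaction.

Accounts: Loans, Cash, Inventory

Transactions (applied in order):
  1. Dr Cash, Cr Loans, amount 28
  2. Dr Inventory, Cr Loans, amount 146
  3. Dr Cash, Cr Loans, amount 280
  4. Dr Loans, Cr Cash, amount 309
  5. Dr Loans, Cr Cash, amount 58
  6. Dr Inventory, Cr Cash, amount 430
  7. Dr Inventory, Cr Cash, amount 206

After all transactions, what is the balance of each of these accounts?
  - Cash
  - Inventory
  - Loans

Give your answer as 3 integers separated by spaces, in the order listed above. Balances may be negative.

Answer: -695 782 -87

Derivation:
After txn 1 (Dr Cash, Cr Loans, amount 28): Cash=28 Loans=-28
After txn 2 (Dr Inventory, Cr Loans, amount 146): Cash=28 Inventory=146 Loans=-174
After txn 3 (Dr Cash, Cr Loans, amount 280): Cash=308 Inventory=146 Loans=-454
After txn 4 (Dr Loans, Cr Cash, amount 309): Cash=-1 Inventory=146 Loans=-145
After txn 5 (Dr Loans, Cr Cash, amount 58): Cash=-59 Inventory=146 Loans=-87
After txn 6 (Dr Inventory, Cr Cash, amount 430): Cash=-489 Inventory=576 Loans=-87
After txn 7 (Dr Inventory, Cr Cash, amount 206): Cash=-695 Inventory=782 Loans=-87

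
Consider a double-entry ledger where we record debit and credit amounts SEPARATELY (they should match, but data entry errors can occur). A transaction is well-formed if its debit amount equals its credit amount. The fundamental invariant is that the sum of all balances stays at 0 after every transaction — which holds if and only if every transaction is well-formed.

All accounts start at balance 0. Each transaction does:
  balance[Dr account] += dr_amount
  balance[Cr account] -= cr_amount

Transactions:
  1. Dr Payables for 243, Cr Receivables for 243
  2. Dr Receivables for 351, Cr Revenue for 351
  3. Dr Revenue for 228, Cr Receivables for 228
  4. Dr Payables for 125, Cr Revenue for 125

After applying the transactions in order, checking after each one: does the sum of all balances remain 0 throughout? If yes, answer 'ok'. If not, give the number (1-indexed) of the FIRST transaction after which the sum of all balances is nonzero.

After txn 1: dr=243 cr=243 sum_balances=0
After txn 2: dr=351 cr=351 sum_balances=0
After txn 3: dr=228 cr=228 sum_balances=0
After txn 4: dr=125 cr=125 sum_balances=0

Answer: ok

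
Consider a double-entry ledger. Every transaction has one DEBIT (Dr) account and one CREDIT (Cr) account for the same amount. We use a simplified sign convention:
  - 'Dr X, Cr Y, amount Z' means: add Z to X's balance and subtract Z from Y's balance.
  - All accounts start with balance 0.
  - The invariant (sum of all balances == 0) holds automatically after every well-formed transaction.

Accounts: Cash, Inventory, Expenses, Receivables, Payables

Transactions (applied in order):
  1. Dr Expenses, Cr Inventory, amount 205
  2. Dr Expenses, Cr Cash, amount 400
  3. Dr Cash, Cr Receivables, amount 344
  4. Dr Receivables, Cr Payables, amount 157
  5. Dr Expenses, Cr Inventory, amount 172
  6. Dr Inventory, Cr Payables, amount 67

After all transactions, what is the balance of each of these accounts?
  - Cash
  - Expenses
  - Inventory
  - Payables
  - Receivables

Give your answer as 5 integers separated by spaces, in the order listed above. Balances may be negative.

After txn 1 (Dr Expenses, Cr Inventory, amount 205): Expenses=205 Inventory=-205
After txn 2 (Dr Expenses, Cr Cash, amount 400): Cash=-400 Expenses=605 Inventory=-205
After txn 3 (Dr Cash, Cr Receivables, amount 344): Cash=-56 Expenses=605 Inventory=-205 Receivables=-344
After txn 4 (Dr Receivables, Cr Payables, amount 157): Cash=-56 Expenses=605 Inventory=-205 Payables=-157 Receivables=-187
After txn 5 (Dr Expenses, Cr Inventory, amount 172): Cash=-56 Expenses=777 Inventory=-377 Payables=-157 Receivables=-187
After txn 6 (Dr Inventory, Cr Payables, amount 67): Cash=-56 Expenses=777 Inventory=-310 Payables=-224 Receivables=-187

Answer: -56 777 -310 -224 -187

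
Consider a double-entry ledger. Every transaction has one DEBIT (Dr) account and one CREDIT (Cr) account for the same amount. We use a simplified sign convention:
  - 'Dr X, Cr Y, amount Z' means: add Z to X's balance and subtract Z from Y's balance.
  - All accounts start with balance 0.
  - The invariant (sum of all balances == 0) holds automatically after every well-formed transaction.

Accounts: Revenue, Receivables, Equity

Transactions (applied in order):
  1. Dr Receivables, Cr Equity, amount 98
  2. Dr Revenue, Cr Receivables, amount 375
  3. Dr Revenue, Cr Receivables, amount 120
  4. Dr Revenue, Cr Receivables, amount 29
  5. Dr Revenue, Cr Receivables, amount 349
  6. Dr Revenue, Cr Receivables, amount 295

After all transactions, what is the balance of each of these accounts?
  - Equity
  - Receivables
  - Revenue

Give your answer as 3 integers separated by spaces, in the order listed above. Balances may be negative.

Answer: -98 -1070 1168

Derivation:
After txn 1 (Dr Receivables, Cr Equity, amount 98): Equity=-98 Receivables=98
After txn 2 (Dr Revenue, Cr Receivables, amount 375): Equity=-98 Receivables=-277 Revenue=375
After txn 3 (Dr Revenue, Cr Receivables, amount 120): Equity=-98 Receivables=-397 Revenue=495
After txn 4 (Dr Revenue, Cr Receivables, amount 29): Equity=-98 Receivables=-426 Revenue=524
After txn 5 (Dr Revenue, Cr Receivables, amount 349): Equity=-98 Receivables=-775 Revenue=873
After txn 6 (Dr Revenue, Cr Receivables, amount 295): Equity=-98 Receivables=-1070 Revenue=1168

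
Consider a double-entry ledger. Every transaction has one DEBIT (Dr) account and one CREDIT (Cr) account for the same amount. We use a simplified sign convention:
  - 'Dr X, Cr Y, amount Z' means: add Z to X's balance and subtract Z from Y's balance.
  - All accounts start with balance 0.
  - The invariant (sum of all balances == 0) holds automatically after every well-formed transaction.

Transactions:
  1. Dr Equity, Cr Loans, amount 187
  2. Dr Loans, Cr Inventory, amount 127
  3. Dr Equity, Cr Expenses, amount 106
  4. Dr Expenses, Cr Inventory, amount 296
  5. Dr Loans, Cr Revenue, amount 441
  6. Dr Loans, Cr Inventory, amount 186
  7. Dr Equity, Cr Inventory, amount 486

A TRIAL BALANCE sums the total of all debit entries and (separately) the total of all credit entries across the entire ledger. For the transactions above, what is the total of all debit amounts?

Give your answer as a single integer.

Answer: 1829

Derivation:
Txn 1: debit+=187
Txn 2: debit+=127
Txn 3: debit+=106
Txn 4: debit+=296
Txn 5: debit+=441
Txn 6: debit+=186
Txn 7: debit+=486
Total debits = 1829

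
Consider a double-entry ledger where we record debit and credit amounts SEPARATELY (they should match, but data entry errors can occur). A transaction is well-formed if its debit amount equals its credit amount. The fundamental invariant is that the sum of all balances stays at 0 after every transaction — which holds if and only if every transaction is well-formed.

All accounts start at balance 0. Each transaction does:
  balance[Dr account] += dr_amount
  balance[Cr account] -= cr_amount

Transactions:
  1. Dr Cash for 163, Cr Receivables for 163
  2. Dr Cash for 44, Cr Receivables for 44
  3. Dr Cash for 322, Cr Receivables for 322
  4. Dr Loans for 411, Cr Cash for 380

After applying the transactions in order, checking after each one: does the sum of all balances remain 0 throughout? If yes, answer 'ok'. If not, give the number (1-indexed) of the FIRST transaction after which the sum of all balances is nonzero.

Answer: 4

Derivation:
After txn 1: dr=163 cr=163 sum_balances=0
After txn 2: dr=44 cr=44 sum_balances=0
After txn 3: dr=322 cr=322 sum_balances=0
After txn 4: dr=411 cr=380 sum_balances=31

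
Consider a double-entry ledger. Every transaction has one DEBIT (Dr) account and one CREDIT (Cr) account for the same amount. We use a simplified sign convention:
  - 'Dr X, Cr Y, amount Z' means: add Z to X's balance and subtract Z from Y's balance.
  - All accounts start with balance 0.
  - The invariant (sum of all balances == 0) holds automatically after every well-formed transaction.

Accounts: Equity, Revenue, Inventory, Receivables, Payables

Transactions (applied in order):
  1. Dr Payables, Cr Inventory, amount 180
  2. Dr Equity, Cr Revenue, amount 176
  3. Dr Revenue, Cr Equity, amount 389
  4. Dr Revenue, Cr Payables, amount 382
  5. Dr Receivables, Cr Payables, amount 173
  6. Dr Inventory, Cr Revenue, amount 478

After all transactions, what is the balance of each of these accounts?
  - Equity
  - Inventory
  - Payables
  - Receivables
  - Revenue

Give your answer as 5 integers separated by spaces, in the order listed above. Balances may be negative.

After txn 1 (Dr Payables, Cr Inventory, amount 180): Inventory=-180 Payables=180
After txn 2 (Dr Equity, Cr Revenue, amount 176): Equity=176 Inventory=-180 Payables=180 Revenue=-176
After txn 3 (Dr Revenue, Cr Equity, amount 389): Equity=-213 Inventory=-180 Payables=180 Revenue=213
After txn 4 (Dr Revenue, Cr Payables, amount 382): Equity=-213 Inventory=-180 Payables=-202 Revenue=595
After txn 5 (Dr Receivables, Cr Payables, amount 173): Equity=-213 Inventory=-180 Payables=-375 Receivables=173 Revenue=595
After txn 6 (Dr Inventory, Cr Revenue, amount 478): Equity=-213 Inventory=298 Payables=-375 Receivables=173 Revenue=117

Answer: -213 298 -375 173 117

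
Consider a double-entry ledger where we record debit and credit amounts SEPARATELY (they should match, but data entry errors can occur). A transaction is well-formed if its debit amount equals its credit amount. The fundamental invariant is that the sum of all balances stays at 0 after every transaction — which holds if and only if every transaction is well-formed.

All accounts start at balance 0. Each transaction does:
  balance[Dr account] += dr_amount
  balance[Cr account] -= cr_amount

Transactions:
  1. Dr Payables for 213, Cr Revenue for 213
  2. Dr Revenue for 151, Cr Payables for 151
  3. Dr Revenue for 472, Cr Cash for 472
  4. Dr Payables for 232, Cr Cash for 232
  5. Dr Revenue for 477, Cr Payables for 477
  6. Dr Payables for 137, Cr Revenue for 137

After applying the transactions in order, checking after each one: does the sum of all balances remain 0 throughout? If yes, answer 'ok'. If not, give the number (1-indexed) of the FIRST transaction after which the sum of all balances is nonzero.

Answer: ok

Derivation:
After txn 1: dr=213 cr=213 sum_balances=0
After txn 2: dr=151 cr=151 sum_balances=0
After txn 3: dr=472 cr=472 sum_balances=0
After txn 4: dr=232 cr=232 sum_balances=0
After txn 5: dr=477 cr=477 sum_balances=0
After txn 6: dr=137 cr=137 sum_balances=0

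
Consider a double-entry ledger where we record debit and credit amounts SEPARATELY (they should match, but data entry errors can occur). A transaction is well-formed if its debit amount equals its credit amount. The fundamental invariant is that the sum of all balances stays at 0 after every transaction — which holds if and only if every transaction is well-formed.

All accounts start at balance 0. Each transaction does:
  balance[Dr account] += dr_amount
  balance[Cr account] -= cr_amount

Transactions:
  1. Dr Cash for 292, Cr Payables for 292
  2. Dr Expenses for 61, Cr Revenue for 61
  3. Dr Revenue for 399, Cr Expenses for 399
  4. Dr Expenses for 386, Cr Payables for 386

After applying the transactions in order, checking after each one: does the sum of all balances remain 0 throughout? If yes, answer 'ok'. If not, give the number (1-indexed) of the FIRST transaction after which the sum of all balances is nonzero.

After txn 1: dr=292 cr=292 sum_balances=0
After txn 2: dr=61 cr=61 sum_balances=0
After txn 3: dr=399 cr=399 sum_balances=0
After txn 4: dr=386 cr=386 sum_balances=0

Answer: ok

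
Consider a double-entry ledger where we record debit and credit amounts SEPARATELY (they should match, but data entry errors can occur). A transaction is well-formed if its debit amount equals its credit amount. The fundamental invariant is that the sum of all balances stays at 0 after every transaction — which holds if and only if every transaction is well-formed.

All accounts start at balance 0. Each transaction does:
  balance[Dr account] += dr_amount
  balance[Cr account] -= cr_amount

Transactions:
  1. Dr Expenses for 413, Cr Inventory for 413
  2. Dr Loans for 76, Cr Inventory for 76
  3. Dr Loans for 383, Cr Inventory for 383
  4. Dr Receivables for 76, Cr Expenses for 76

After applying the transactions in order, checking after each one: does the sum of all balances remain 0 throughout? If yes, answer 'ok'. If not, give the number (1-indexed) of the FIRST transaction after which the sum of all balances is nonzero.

Answer: ok

Derivation:
After txn 1: dr=413 cr=413 sum_balances=0
After txn 2: dr=76 cr=76 sum_balances=0
After txn 3: dr=383 cr=383 sum_balances=0
After txn 4: dr=76 cr=76 sum_balances=0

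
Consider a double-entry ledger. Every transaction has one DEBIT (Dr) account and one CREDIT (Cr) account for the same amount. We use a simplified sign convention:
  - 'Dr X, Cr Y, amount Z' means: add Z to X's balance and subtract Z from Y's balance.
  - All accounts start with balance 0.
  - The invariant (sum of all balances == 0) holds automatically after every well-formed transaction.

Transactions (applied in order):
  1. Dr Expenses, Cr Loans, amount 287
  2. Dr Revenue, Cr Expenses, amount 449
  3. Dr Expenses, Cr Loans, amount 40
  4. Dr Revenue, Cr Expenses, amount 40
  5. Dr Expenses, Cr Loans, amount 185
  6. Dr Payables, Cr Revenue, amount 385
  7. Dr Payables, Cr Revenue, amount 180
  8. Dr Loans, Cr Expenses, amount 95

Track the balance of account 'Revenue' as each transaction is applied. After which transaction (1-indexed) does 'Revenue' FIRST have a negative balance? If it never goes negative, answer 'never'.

After txn 1: Revenue=0
After txn 2: Revenue=449
After txn 3: Revenue=449
After txn 4: Revenue=489
After txn 5: Revenue=489
After txn 6: Revenue=104
After txn 7: Revenue=-76

Answer: 7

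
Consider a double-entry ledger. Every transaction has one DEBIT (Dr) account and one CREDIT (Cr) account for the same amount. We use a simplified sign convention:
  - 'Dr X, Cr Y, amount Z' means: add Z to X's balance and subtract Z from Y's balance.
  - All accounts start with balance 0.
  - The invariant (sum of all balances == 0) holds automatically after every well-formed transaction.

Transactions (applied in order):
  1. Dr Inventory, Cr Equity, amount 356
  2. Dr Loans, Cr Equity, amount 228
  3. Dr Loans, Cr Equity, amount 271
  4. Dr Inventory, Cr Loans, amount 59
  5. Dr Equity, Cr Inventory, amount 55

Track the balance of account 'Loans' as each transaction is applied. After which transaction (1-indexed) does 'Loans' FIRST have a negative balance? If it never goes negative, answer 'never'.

After txn 1: Loans=0
After txn 2: Loans=228
After txn 3: Loans=499
After txn 4: Loans=440
After txn 5: Loans=440

Answer: never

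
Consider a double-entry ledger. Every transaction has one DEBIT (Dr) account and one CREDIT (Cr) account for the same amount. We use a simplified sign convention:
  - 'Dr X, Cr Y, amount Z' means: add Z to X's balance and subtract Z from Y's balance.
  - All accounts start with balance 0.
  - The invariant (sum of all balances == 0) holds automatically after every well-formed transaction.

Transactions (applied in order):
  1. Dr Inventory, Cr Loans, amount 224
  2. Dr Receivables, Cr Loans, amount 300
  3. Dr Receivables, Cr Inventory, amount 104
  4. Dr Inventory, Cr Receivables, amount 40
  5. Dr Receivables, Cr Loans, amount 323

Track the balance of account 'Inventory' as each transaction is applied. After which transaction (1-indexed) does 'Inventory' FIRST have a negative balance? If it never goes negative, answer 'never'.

Answer: never

Derivation:
After txn 1: Inventory=224
After txn 2: Inventory=224
After txn 3: Inventory=120
After txn 4: Inventory=160
After txn 5: Inventory=160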